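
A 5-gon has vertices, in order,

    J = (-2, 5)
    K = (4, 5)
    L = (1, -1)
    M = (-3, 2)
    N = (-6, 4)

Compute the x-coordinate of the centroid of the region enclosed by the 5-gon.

-73/186

Apply Gauss's area formula. First the cross-terms c_i = x_i·y_{i+1} − x_{i+1}·y_i:
  -30, -9, -1, 0, -22  ⇒  2A = -62, A = -31.
Then Σ (x_i + x_{i+1})·c_i = 73, so x̄ = 73 / (6·(-31)) = -73/186.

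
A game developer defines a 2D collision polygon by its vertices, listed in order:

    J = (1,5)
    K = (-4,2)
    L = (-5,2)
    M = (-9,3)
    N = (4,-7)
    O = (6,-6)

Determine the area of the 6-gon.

66

Apply the shoelace formula: 2A = Σ (x_i·y_{i+1} − x_{i+1}·y_i), indices taken mod 6.
J→K: (1)(2) − (-4)(5) = 22
K→L: (-4)(2) − (-5)(2) = 2
L→M: (-5)(3) − (-9)(2) = 3
M→N: (-9)(-7) − (4)(3) = 51
N→O: (4)(-6) − (6)(-7) = 18
O→J: (6)(5) − (1)(-6) = 36
Σ = 132
Area = |Σ|/2 = 66.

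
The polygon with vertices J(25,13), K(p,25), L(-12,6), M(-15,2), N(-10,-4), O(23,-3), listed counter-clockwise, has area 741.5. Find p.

12

Write out the shoelace sum; only the two edges meeting at K involve p:
2·Area = [(25·25 − p·13) + (p·6 − (-12)·25)] + 642
       = -7·p + 1567 = 1483
⇒ p = 12.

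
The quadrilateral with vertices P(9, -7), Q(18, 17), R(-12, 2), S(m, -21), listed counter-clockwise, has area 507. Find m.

-6

Write out the shoelace sum; only the two edges meeting at S involve m:
2·Area = [((-12)·(-21) − m·2) + (m·(-7) − 9·(-21))] + 519
       = -9·m + 960 = 1014
⇒ m = -6.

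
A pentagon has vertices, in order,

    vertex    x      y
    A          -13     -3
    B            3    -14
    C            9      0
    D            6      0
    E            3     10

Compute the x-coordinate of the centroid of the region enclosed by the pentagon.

Apply the shoelace formula. First the cross-terms c_i = x_i·y_{i+1} − x_{i+1}·y_i:
  191, 126, 0, 60, 121  ⇒  2A = 498, A = 249.
Then Σ (x_i + x_{i+1})·c_i = -1068, so x̄ = -1068 / (6·249) = -178/249.

-178/249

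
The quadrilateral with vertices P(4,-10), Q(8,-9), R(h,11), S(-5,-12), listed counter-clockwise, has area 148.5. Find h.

The doubled signed area Σ (x_i y_{i+1} − x_{i+1} y_i) is linear in h.
With h=0 it equals 285; the coefficient of h is -3 (from the two edges through R).
So -3·h + 285 = 2·148.5 = 297 ⇒ h = -4.

-4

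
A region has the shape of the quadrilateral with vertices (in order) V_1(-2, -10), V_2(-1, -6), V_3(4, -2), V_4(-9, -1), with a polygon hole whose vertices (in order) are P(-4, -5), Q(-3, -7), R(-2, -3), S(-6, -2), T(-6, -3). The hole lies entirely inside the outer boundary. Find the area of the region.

Outer boundary:
Σ = (2) + (26) + (-22) + (88) = 94
Area = |Σ|/2 = 47.
Hole:
Σ = (13) + (-5) + (-14) + (6) + (18) = 18
Area = |Σ|/2 = 9.
Net area = 47 − 9 = 38.

38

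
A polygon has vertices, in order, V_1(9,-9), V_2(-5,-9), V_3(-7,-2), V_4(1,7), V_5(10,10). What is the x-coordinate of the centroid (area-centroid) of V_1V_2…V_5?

611/233

Apply the shoelace (surveyor's) formula. First the cross-terms c_i = x_i·y_{i+1} − x_{i+1}·y_i:
  -126, -53, -47, -60, -180  ⇒  2A = -466, A = -233.
Then Σ (x_i + x_{i+1})·c_i = -3666, so x̄ = -3666 / (6·(-233)) = 611/233.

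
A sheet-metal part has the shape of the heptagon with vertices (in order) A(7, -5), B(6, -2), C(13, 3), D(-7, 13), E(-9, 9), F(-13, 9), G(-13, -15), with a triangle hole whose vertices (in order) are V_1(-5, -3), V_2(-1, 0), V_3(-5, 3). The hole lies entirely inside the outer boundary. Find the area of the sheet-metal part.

399

Outer boundary:
Σ = (16) + (44) + (190) + (54) + (36) + (312) + (170) = 822
Area = |Σ|/2 = 411.
Hole:
Σ = (-3) + (-3) + (30) = 24
Area = |Σ|/2 = 12.
Net area = 411 − 12 = 399.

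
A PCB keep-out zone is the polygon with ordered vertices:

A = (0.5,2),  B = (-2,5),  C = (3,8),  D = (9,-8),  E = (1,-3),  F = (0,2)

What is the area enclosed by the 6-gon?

69.25

Apply the shoelace (surveyor's) formula: 2A = Σ (x_i·y_{i+1} − x_{i+1}·y_i), indices taken mod 6.
Σ = (6.5) + (-31) + (-96) + (-19) + (2) + (-1) = -138.5
Area = |Σ|/2 = 69.25.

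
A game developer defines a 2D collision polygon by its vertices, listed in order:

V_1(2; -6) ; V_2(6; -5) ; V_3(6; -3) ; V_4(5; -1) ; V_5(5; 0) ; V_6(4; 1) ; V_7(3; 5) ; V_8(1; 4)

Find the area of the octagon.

33.5

Apply Gauss's area formula: 2A = Σ (x_i·y_{i+1} − x_{i+1}·y_i), indices taken mod 8.
Cross-terms: 26, 12, 9, 5, 5, 17, 7, -14  ⇒  Σ = 67
Area = |Σ|/2 = 33.5.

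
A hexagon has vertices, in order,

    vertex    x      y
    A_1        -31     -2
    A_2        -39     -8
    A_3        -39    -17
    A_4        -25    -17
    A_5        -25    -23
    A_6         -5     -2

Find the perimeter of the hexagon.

|A_1A_2| = √((-8)² + (-6)²) = √100 = 10
|A_2A_3| = √((0)² + (-9)²) = √81 = 9
|A_3A_4| = √((14)² + (0)²) = √196 = 14
|A_4A_5| = √((0)² + (-6)²) = √36 = 6
|A_5A_6| = √((20)² + (21)²) = √841 = 29
|A_6A_1| = √((-26)² + (0)²) = √676 = 26
Perimeter = 10 + 9 + 14 + 6 + 29 + 26 = 94.

94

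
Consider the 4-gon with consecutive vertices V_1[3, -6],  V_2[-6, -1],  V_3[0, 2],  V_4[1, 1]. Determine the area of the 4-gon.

31

Apply Gauss's area formula: 2A = Σ (x_i·y_{i+1} − x_{i+1}·y_i), indices taken mod 4.
Cross-terms: -39, -12, -2, -9  ⇒  Σ = -62
Area = |Σ|/2 = 31.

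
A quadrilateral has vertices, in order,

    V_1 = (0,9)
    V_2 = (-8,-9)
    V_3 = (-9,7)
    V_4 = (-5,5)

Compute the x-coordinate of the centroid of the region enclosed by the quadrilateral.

Apply the shoelace formula. First the cross-terms c_i = x_i·y_{i+1} − x_{i+1}·y_i:
  72, -137, -10, -45  ⇒  2A = -120, A = -60.
Then Σ (x_i + x_{i+1})·c_i = 2118, so x̄ = 2118 / (6·(-60)) = -353/60.

-353/60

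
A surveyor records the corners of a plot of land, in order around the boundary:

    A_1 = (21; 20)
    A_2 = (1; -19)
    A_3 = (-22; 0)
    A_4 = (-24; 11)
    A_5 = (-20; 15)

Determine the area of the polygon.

967

Σ = (-419) + (-418) + (-242) + (-140) + (-715) = -1934
Area = |Σ|/2 = 967.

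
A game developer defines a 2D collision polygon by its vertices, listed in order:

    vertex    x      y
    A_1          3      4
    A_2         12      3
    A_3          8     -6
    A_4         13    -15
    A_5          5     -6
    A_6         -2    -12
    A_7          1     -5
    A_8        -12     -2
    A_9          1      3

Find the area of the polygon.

Σ = (-39) + (-96) + (-42) + (-3) + (-72) + (22) + (-62) + (-34) + (-5) = -331
Area = |Σ|/2 = 165.5.

165.5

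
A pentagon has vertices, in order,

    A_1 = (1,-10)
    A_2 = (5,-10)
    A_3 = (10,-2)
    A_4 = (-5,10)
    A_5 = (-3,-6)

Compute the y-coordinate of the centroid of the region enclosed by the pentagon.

-374/237

Apply the shoelace (surveyor's) formula. First the cross-terms c_i = x_i·y_{i+1} − x_{i+1}·y_i:
  40, 90, 90, 60, 36  ⇒  2A = 316, A = 158.
Then Σ (y_i + y_{i+1})·c_i = -1496, so ȳ = -1496 / (6·158) = -374/237.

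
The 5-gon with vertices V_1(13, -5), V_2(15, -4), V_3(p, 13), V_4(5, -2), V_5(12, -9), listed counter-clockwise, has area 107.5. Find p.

13

Write out the shoelace sum; only the two edges meeting at V_3 involve p:
2·Area = [(15·13 − p·(-4)) + (p·(-2) − 5·13)] + 59
       = 2·p + 189 = 215
⇒ p = 13.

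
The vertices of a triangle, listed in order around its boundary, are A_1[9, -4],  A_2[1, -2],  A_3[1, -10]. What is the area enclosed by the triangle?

Apply the shoelace (surveyor's) formula: 2A = Σ (x_i·y_{i+1} − x_{i+1}·y_i), indices taken mod 3.
A_1→A_2: (9)(-2) − (1)(-4) = -14
A_2→A_3: (1)(-10) − (1)(-2) = -8
A_3→A_1: (1)(-4) − (9)(-10) = 86
Σ = 64
Area = |Σ|/2 = 32.

32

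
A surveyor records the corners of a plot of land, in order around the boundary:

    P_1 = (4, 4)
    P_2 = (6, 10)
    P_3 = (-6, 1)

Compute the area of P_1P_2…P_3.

27

Σ = (16) + (66) + (-28) = 54
Area = |Σ|/2 = 27.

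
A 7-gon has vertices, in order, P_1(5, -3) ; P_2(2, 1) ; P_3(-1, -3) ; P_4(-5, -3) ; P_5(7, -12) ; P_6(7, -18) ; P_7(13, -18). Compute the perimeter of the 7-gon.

|P_1P_2| = √((-3)² + (4)²) = √25 = 5
|P_2P_3| = √((-3)² + (-4)²) = √25 = 5
|P_3P_4| = √((-4)² + (0)²) = √16 = 4
|P_4P_5| = √((12)² + (-9)²) = √225 = 15
|P_5P_6| = √((0)² + (-6)²) = √36 = 6
|P_6P_7| = √((6)² + (0)²) = √36 = 6
|P_7P_1| = √((-8)² + (15)²) = √289 = 17
Perimeter = 5 + 5 + 4 + 15 + 6 + 6 + 17 = 58.

58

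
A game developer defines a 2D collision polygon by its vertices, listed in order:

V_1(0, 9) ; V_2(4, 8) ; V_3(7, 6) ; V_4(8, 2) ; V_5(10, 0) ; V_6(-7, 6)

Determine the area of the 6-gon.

Apply the surveyor's formula: 2A = Σ (x_i·y_{i+1} − x_{i+1}·y_i), indices taken mod 6.
Cross-terms: -36, -32, -34, -20, 60, -63  ⇒  Σ = -125
Area = |Σ|/2 = 62.5.

62.5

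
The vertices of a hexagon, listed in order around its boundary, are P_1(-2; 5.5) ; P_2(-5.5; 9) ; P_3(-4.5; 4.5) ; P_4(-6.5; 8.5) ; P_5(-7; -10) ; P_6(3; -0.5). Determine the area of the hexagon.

96.25

Apply the surveyor's formula: 2A = Σ (x_i·y_{i+1} − x_{i+1}·y_i), indices taken mod 6.
Σ = (12.25) + (15.75) + (-9) + (124.5) + (33.5) + (15.5) = 192.5
Area = |Σ|/2 = 96.25.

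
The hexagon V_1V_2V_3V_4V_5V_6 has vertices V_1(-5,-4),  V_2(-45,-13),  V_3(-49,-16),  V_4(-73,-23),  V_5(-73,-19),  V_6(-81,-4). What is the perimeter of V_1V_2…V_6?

|V_1V_2| = √((-40)² + (-9)²) = √1681 = 41
|V_2V_3| = √((-4)² + (-3)²) = √25 = 5
|V_3V_4| = √((-24)² + (-7)²) = √625 = 25
|V_4V_5| = √((0)² + (4)²) = √16 = 4
|V_5V_6| = √((-8)² + (15)²) = √289 = 17
|V_6V_1| = √((76)² + (0)²) = √5776 = 76
Perimeter = 41 + 5 + 25 + 4 + 17 + 76 = 168.

168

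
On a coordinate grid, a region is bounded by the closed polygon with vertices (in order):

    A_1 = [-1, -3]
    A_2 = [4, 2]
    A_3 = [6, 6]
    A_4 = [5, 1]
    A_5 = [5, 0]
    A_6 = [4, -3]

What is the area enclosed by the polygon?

Apply the shoelace (surveyor's) formula: 2A = Σ (x_i·y_{i+1} − x_{i+1}·y_i), indices taken mod 6.
Cross-terms: 10, 12, -24, -5, -15, -15  ⇒  Σ = -37
Area = |Σ|/2 = 18.5.

18.5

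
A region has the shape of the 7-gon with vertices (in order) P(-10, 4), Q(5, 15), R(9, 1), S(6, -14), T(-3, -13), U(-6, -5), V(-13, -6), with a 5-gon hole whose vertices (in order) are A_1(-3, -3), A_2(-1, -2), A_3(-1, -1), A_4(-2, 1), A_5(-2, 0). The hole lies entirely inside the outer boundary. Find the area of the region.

374.5

Outer boundary:
Apply Gauss's area formula: 2A = Σ (x_i·y_{i+1} − x_{i+1}·y_i), indices taken mod 7.
Σ = (-170) + (-130) + (-132) + (-120) + (-63) + (-29) + (-112) = -756
Area = |Σ|/2 = 378.
Hole:
Apply Gauss's area formula: 2A = Σ (x_i·y_{i+1} − x_{i+1}·y_i), indices taken mod 5.
Σ = (3) + (-1) + (-3) + (2) + (6) = 7
Area = |Σ|/2 = 3.5.
Net area = 378 − 3.5 = 374.5.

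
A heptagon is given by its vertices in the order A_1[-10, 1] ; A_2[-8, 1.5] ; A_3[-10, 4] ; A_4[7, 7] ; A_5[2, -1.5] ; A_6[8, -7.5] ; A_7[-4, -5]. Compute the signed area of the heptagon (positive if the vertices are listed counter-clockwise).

Apply the shoelace (surveyor's) formula: 2A = Σ (x_i·y_{i+1} − x_{i+1}·y_i), indices taken mod 7.
Cross-terms: -7, -17, -98, -24.5, -3, -70, -54  ⇒  Σ = -273.5
Signed area = Σ/2 = -136.75 (negative ⇒ clockwise traversal).

-136.75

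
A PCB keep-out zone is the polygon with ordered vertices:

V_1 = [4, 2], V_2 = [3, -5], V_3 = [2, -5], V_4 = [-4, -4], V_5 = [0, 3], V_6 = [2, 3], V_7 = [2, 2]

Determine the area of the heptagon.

Apply the shoelace formula: 2A = Σ (x_i·y_{i+1} − x_{i+1}·y_i), indices taken mod 7.
V_1→V_2: (4)(-5) − (3)(2) = -26
V_2→V_3: (3)(-5) − (2)(-5) = -5
V_3→V_4: (2)(-4) − (-4)(-5) = -28
V_4→V_5: (-4)(3) − (0)(-4) = -12
V_5→V_6: (0)(3) − (2)(3) = -6
V_6→V_7: (2)(2) − (2)(3) = -2
V_7→V_1: (2)(2) − (4)(2) = -4
Σ = -83
Area = |Σ|/2 = 41.5.

41.5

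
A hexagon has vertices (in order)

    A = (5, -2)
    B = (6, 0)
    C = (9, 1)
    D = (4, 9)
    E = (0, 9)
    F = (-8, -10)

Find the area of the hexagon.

Apply the shoelace formula: 2A = Σ (x_i·y_{i+1} − x_{i+1}·y_i), indices taken mod 6.
Σ = (12) + (6) + (77) + (36) + (72) + (66) = 269
Area = |Σ|/2 = 134.5.

134.5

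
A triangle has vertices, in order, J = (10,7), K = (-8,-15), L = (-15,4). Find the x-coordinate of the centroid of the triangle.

Apply Gauss's area formula. First the cross-terms c_i = x_i·y_{i+1} − x_{i+1}·y_i:
  -94, -257, -145  ⇒  2A = -496, A = -248.
Then Σ (x_i + x_{i+1})·c_i = 6448, so x̄ = 6448 / (6·(-248)) = -13/3.

-13/3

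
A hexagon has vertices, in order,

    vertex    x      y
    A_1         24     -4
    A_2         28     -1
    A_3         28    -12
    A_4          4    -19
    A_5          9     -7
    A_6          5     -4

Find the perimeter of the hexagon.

78

|A_1A_2| = √((4)² + (3)²) = √25 = 5
|A_2A_3| = √((0)² + (-11)²) = √121 = 11
|A_3A_4| = √((-24)² + (-7)²) = √625 = 25
|A_4A_5| = √((5)² + (12)²) = √169 = 13
|A_5A_6| = √((-4)² + (3)²) = √25 = 5
|A_6A_1| = √((19)² + (0)²) = √361 = 19
Perimeter = 5 + 11 + 25 + 13 + 5 + 19 = 78.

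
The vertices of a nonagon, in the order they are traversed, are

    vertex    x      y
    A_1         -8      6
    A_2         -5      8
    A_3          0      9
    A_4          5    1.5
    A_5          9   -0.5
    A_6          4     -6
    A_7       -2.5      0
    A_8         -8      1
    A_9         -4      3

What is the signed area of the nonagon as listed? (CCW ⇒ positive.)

Apply Gauss's area formula: 2A = Σ (x_i·y_{i+1} − x_{i+1}·y_i), indices taken mod 9.
Σ = (-34) + (-45) + (-45) + (-16) + (-52) + (-15) + (-2.5) + (-20) + (0) = -229.5
Signed area = Σ/2 = -114.75 (negative ⇒ clockwise traversal).

-114.75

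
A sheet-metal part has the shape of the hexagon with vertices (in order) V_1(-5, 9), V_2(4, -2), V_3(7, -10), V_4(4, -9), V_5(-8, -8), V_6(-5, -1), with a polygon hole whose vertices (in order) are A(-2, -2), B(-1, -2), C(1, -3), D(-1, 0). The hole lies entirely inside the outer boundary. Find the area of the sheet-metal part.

Outer boundary:
Apply the surveyor's formula: 2A = Σ (x_i·y_{i+1} − x_{i+1}·y_i), indices taken mod 6.
Σ = (-26) + (-26) + (-23) + (-104) + (-32) + (-50) = -261
Area = |Σ|/2 = 130.5.
Hole:
Apply the shoelace (surveyor's) formula: 2A = Σ (x_i·y_{i+1} − x_{i+1}·y_i), indices taken mod 4.
Σ = (2) + (5) + (-3) + (2) = 6
Area = |Σ|/2 = 3.
Net area = 130.5 − 3 = 127.5.

127.5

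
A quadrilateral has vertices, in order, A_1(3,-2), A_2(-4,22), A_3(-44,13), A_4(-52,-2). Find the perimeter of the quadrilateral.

|A_1A_2| = √((-7)² + (24)²) = √625 = 25
|A_2A_3| = √((-40)² + (-9)²) = √1681 = 41
|A_3A_4| = √((-8)² + (-15)²) = √289 = 17
|A_4A_1| = √((55)² + (0)²) = √3025 = 55
Perimeter = 25 + 41 + 17 + 55 = 138.

138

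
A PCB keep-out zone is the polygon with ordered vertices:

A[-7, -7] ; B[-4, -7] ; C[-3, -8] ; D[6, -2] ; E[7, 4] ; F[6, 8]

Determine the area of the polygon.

Apply the surveyor's formula: 2A = Σ (x_i·y_{i+1} − x_{i+1}·y_i), indices taken mod 6.
A→B: (-7)(-7) − (-4)(-7) = 21
B→C: (-4)(-8) − (-3)(-7) = 11
C→D: (-3)(-2) − (6)(-8) = 54
D→E: (6)(4) − (7)(-2) = 38
E→F: (7)(8) − (6)(4) = 32
F→A: (6)(-7) − (-7)(8) = 14
Σ = 170
Area = |Σ|/2 = 85.

85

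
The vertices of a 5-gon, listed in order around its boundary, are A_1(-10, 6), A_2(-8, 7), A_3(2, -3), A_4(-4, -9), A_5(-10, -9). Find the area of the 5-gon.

123

Apply Gauss's area formula: 2A = Σ (x_i·y_{i+1} − x_{i+1}·y_i), indices taken mod 5.
Σ = (-22) + (10) + (-30) + (-54) + (-150) = -246
Area = |Σ|/2 = 123.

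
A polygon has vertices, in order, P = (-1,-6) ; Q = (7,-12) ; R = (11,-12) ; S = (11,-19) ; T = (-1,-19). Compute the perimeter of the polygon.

|PQ| = √((8)² + (-6)²) = √100 = 10
|QR| = √((4)² + (0)²) = √16 = 4
|RS| = √((0)² + (-7)²) = √49 = 7
|ST| = √((-12)² + (0)²) = √144 = 12
|TP| = √((0)² + (13)²) = √169 = 13
Perimeter = 10 + 4 + 7 + 12 + 13 = 46.

46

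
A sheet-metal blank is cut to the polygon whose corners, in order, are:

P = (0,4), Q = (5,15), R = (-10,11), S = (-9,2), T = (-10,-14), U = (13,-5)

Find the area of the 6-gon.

347

Apply the surveyor's formula: 2A = Σ (x_i·y_{i+1} − x_{i+1}·y_i), indices taken mod 6.
Cross-terms: -20, 205, 79, 146, 232, 52  ⇒  Σ = 694
Area = |Σ|/2 = 347.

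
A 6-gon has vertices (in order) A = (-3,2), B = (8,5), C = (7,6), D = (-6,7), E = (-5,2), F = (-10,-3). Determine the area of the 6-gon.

Cross-terms: -31, 13, 85, 23, 35, -29  ⇒  Σ = 96
Area = |Σ|/2 = 48.

48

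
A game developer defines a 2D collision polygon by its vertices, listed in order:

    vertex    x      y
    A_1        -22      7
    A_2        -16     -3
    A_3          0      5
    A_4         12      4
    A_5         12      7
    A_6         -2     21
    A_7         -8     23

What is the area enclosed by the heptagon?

456

Σ = (178) + (-80) + (-60) + (36) + (266) + (122) + (450) = 912
Area = |Σ|/2 = 456.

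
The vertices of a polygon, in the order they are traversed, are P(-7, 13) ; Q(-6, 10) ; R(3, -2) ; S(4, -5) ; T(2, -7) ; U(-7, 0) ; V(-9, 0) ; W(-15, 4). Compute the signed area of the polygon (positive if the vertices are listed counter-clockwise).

Σ = (8) + (-18) + (-7) + (-18) + (-49) + (0) + (-36) + (-167) = -287
Signed area = Σ/2 = -143.5 (negative ⇒ clockwise traversal).

-143.5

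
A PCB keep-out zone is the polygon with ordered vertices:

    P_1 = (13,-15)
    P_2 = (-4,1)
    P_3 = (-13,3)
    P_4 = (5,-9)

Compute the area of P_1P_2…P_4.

49

Apply Gauss's area formula: 2A = Σ (x_i·y_{i+1} − x_{i+1}·y_i), indices taken mod 4.
Σ = (-47) + (1) + (102) + (42) = 98
Area = |Σ|/2 = 49.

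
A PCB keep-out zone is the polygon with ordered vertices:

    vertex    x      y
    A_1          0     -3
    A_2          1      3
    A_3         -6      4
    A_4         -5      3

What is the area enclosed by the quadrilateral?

Apply the shoelace formula: 2A = Σ (x_i·y_{i+1} − x_{i+1}·y_i), indices taken mod 4.
A_1→A_2: (0)(3) − (1)(-3) = 3
A_2→A_3: (1)(4) − (-6)(3) = 22
A_3→A_4: (-6)(3) − (-5)(4) = 2
A_4→A_1: (-5)(-3) − (0)(3) = 15
Σ = 42
Area = |Σ|/2 = 21.

21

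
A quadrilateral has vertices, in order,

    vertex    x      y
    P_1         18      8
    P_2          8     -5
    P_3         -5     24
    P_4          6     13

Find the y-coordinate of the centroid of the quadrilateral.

1488/191

Apply the shoelace (surveyor's) formula. First the cross-terms c_i = x_i·y_{i+1} − x_{i+1}·y_i:
  -154, 167, -209, -186  ⇒  2A = -382, A = -191.
Then Σ (y_i + y_{i+1})·c_i = -8928, so ȳ = -8928 / (6·(-191)) = 1488/191.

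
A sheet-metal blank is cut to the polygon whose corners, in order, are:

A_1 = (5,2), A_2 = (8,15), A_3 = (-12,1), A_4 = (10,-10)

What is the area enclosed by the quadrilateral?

213.5

Σ = (59) + (188) + (110) + (70) = 427
Area = |Σ|/2 = 213.5.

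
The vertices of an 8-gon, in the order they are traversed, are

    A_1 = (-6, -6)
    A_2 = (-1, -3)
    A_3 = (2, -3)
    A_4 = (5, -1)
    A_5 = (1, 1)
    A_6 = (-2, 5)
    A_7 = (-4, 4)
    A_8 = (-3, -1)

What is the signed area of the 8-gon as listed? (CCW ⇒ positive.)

43.5

Σ = (12) + (9) + (13) + (6) + (7) + (12) + (16) + (12) = 87
Signed area = Σ/2 = 43.5 (positive ⇒ counter-clockwise traversal).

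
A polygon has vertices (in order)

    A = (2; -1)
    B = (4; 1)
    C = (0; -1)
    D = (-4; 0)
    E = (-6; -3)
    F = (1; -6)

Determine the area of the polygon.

Apply Gauss's area formula: 2A = Σ (x_i·y_{i+1} − x_{i+1}·y_i), indices taken mod 6.
Σ = (6) + (-4) + (-4) + (12) + (39) + (11) = 60
Area = |Σ|/2 = 30.

30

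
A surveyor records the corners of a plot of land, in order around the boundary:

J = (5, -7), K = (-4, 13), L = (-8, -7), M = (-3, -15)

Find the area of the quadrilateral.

Apply the surveyor's formula: 2A = Σ (x_i·y_{i+1} − x_{i+1}·y_i), indices taken mod 4.
Σ = (37) + (132) + (99) + (96) = 364
Area = |Σ|/2 = 182.

182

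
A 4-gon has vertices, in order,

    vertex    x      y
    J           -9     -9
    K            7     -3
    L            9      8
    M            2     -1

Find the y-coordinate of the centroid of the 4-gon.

-190/121

Apply Gauss's area formula. First the cross-terms c_i = x_i·y_{i+1} − x_{i+1}·y_i:
  90, 83, -25, -27  ⇒  2A = 121, A = 60.5.
Then Σ (y_i + y_{i+1})·c_i = -570, so ȳ = -570 / (6·60.5) = -190/121.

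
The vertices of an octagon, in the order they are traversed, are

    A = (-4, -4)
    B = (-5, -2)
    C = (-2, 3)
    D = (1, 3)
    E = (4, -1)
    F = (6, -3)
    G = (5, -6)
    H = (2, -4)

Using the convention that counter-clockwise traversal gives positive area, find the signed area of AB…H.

Σ = (-12) + (-19) + (-9) + (-13) + (-6) + (-21) + (-8) + (-24) = -112
Signed area = Σ/2 = -56 (negative ⇒ clockwise traversal).

-56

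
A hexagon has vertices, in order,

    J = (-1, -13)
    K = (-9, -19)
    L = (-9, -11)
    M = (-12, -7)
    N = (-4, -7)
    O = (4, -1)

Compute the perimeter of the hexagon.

|JK| = √((-8)² + (-6)²) = √100 = 10
|KL| = √((0)² + (8)²) = √64 = 8
|LM| = √((-3)² + (4)²) = √25 = 5
|MN| = √((8)² + (0)²) = √64 = 8
|NO| = √((8)² + (6)²) = √100 = 10
|OJ| = √((-5)² + (-12)²) = √169 = 13
Perimeter = 10 + 8 + 5 + 8 + 10 + 13 = 54.

54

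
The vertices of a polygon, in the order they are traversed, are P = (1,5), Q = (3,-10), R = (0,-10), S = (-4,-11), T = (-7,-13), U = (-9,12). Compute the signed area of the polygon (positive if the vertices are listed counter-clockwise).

Apply the surveyor's formula: 2A = Σ (x_i·y_{i+1} − x_{i+1}·y_i), indices taken mod 6.
Σ = (-25) + (-30) + (-40) + (-25) + (-201) + (-57) = -378
Signed area = Σ/2 = -189 (negative ⇒ clockwise traversal).

-189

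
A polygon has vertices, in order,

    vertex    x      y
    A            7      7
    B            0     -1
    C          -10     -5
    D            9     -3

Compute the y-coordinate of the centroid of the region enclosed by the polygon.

-41/71

Apply the shoelace formula. First the cross-terms c_i = x_i·y_{i+1} − x_{i+1}·y_i:
  -7, -10, 75, 84  ⇒  2A = 142, A = 71.
Then Σ (y_i + y_{i+1})·c_i = -246, so ȳ = -246 / (6·71) = -41/71.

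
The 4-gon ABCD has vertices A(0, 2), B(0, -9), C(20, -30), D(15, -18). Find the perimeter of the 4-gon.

78

|AB| = √((0)² + (-11)²) = √121 = 11
|BC| = √((20)² + (-21)²) = √841 = 29
|CD| = √((-5)² + (12)²) = √169 = 13
|DA| = √((-15)² + (20)²) = √625 = 25
Perimeter = 11 + 29 + 13 + 25 = 78.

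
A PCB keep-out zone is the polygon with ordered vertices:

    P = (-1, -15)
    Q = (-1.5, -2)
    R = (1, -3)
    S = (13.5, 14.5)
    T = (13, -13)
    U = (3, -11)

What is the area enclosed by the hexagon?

Apply the shoelace formula: 2A = Σ (x_i·y_{i+1} − x_{i+1}·y_i), indices taken mod 6.
P→Q: (-1)(-2) − (-1.5)(-15) = -20.5
Q→R: (-1.5)(-3) − (1)(-2) = 6.5
R→S: (1)(14.5) − (13.5)(-3) = 55
S→T: (13.5)(-13) − (13)(14.5) = -364
T→U: (13)(-11) − (3)(-13) = -104
U→P: (3)(-15) − (-1)(-11) = -56
Σ = -483
Area = |Σ|/2 = 241.5.

241.5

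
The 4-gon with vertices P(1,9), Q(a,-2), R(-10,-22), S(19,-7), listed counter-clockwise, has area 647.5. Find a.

Write out the shoelace sum; only the two edges meeting at Q involve a:
2·Area = [(1·(-2) − a·9) + (a·(-22) − (-10)·(-2))] + 666
       = -31·a + 644 = 1295
⇒ a = -21.

-21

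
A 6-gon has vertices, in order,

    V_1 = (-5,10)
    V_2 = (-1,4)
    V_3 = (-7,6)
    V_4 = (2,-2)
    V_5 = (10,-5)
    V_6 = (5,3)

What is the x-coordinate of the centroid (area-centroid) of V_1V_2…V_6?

91/48

Apply the shoelace (surveyor's) formula. First the cross-terms c_i = x_i·y_{i+1} − x_{i+1}·y_i:
  -10, 22, 2, 10, 55, 65  ⇒  2A = 144, A = 72.
Then Σ (x_i + x_{i+1})·c_i = 819, so x̄ = 819 / (6·72) = 91/48.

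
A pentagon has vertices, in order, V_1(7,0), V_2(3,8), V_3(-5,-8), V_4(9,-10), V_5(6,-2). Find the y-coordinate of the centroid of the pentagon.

-3.04

Apply Gauss's area formula. First the cross-terms c_i = x_i·y_{i+1} − x_{i+1}·y_i:
  56, 16, 122, 42, 14  ⇒  2A = 250, A = 125.
Then Σ (y_i + y_{i+1})·c_i = -2280, so ȳ = -2280 / (6·125) = -3.04.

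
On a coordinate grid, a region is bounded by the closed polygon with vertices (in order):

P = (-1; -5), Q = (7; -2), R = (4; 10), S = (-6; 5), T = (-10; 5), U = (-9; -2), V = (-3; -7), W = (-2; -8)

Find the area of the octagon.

174.5

Apply Gauss's area formula: 2A = Σ (x_i·y_{i+1} − x_{i+1}·y_i), indices taken mod 8.
Σ = (37) + (78) + (80) + (20) + (65) + (57) + (10) + (2) = 349
Area = |Σ|/2 = 174.5.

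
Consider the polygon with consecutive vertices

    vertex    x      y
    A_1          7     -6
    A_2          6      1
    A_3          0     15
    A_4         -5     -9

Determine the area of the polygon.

Apply the shoelace formula: 2A = Σ (x_i·y_{i+1} − x_{i+1}·y_i), indices taken mod 4.
Σ = (43) + (90) + (75) + (93) = 301
Area = |Σ|/2 = 150.5.

150.5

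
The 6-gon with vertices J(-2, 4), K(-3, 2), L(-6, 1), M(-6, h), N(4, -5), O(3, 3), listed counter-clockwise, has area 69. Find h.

Write out the shoelace sum; only the two edges meeting at M involve h:
2·Area = [((-6)·h − (-6)·1) + ((-6)·(-5) − 4·h)] + 62
       = -10·h + 98 = 138
⇒ h = -4.

-4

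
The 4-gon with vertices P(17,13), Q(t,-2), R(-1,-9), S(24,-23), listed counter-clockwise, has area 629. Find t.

The doubled signed area Σ (x_i y_{i+1} − x_{i+1} y_i) is linear in t.
With t=0 it equals 906; the coefficient of t is -22 (from the two edges through Q).
So -22·t + 906 = 2·629 = 1258 ⇒ t = -16.

-16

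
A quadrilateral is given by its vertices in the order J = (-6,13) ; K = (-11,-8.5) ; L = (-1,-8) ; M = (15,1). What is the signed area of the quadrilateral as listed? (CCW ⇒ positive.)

Apply the surveyor's formula: 2A = Σ (x_i·y_{i+1} − x_{i+1}·y_i), indices taken mod 4.
Σ = (194) + (79.5) + (119) + (201) = 593.5
Signed area = Σ/2 = 296.75 (positive ⇒ counter-clockwise traversal).

296.75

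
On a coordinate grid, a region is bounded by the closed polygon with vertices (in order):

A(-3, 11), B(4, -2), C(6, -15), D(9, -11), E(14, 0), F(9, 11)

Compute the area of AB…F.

Cross-terms: -38, -48, 69, 154, 154, 132  ⇒  Σ = 423
Area = |Σ|/2 = 211.5.

211.5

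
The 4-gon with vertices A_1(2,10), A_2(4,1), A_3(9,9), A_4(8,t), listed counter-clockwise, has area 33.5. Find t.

The doubled signed area Σ (x_i y_{i+1} − x_{i+1} y_i) is linear in t.
With t=0 it equals -3; the coefficient of t is 7 (from the two edges through A_4).
So 7·t + -3 = 2·33.5 = 67 ⇒ t = 10.

10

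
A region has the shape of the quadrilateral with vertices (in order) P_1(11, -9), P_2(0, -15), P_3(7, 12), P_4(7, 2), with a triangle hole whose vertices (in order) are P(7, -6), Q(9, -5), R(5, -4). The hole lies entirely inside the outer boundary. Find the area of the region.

Outer boundary:
Σ = (-165) + (105) + (-70) + (-85) = -215
Area = |Σ|/2 = 107.5.
Hole:
Σ = (19) + (-11) + (-2) = 6
Area = |Σ|/2 = 3.
Net area = 107.5 − 3 = 104.5.

104.5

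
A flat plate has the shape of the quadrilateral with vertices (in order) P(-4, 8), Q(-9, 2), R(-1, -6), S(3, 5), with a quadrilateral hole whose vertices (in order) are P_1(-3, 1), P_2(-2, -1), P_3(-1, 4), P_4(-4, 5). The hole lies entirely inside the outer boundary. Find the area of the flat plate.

79.5

Outer boundary:
Σ = (64) + (56) + (13) + (44) = 177
Area = |Σ|/2 = 88.5.
Hole:
Σ = (5) + (-9) + (11) + (11) = 18
Area = |Σ|/2 = 9.
Net area = 88.5 − 9 = 79.5.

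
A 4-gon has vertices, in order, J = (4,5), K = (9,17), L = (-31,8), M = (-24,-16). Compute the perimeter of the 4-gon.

114

|JK| = √((5)² + (12)²) = √169 = 13
|KL| = √((-40)² + (-9)²) = √1681 = 41
|LM| = √((7)² + (-24)²) = √625 = 25
|MJ| = √((28)² + (21)²) = √1225 = 35
Perimeter = 13 + 41 + 25 + 35 = 114.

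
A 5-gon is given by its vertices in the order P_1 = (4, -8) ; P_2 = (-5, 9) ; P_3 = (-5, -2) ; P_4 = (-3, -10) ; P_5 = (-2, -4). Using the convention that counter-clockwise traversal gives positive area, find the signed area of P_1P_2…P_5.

Apply the shoelace formula: 2A = Σ (x_i·y_{i+1} − x_{i+1}·y_i), indices taken mod 5.
Cross-terms: -4, 55, 44, -8, 32  ⇒  Σ = 119
Signed area = Σ/2 = 59.5 (positive ⇒ counter-clockwise traversal).

59.5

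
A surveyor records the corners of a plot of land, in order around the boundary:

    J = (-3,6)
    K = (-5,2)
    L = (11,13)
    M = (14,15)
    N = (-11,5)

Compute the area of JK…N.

Σ = (24) + (-87) + (-17) + (235) + (-51) = 104
Area = |Σ|/2 = 52.

52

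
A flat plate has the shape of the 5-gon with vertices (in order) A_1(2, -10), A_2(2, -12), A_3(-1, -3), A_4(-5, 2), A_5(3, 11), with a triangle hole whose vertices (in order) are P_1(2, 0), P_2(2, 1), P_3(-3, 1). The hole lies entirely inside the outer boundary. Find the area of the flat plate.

73.5

Outer boundary:
Apply the shoelace (surveyor's) formula: 2A = Σ (x_i·y_{i+1} − x_{i+1}·y_i), indices taken mod 5.
Σ = (-4) + (-18) + (-17) + (-61) + (-52) = -152
Area = |Σ|/2 = 76.
Hole:
Cross-terms: 2, 5, -2  ⇒  Σ = 5
Area = |Σ|/2 = 2.5.
Net area = 76 − 2.5 = 73.5.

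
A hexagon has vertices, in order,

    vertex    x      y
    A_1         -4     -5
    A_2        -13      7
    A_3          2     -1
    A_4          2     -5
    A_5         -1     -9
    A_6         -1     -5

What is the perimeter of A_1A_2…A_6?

48

|A_1A_2| = √((-9)² + (12)²) = √225 = 15
|A_2A_3| = √((15)² + (-8)²) = √289 = 17
|A_3A_4| = √((0)² + (-4)²) = √16 = 4
|A_4A_5| = √((-3)² + (-4)²) = √25 = 5
|A_5A_6| = √((0)² + (4)²) = √16 = 4
|A_6A_1| = √((-3)² + (0)²) = √9 = 3
Perimeter = 15 + 17 + 4 + 5 + 4 + 3 = 48.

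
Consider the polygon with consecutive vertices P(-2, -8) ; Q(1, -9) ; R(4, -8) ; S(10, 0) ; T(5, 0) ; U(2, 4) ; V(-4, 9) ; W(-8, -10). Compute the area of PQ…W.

Apply Gauss's area formula: 2A = Σ (x_i·y_{i+1} − x_{i+1}·y_i), indices taken mod 8.
Σ = (26) + (28) + (80) + (0) + (20) + (34) + (112) + (44) = 344
Area = |Σ|/2 = 172.

172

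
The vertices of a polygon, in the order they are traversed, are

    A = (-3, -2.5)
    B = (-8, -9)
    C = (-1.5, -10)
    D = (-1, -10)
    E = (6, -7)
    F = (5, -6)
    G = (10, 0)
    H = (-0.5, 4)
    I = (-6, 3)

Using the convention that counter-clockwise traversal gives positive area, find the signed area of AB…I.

Apply the shoelace (surveyor's) formula: 2A = Σ (x_i·y_{i+1} − x_{i+1}·y_i), indices taken mod 9.
Cross-terms: 7, 66.5, 5, 67, -1, 60, 40, 22.5, 24  ⇒  Σ = 291
Signed area = Σ/2 = 145.5 (positive ⇒ counter-clockwise traversal).

145.5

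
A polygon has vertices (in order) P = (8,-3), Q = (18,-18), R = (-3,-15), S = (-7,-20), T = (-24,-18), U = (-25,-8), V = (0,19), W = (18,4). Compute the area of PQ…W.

987

Apply the shoelace (surveyor's) formula: 2A = Σ (x_i·y_{i+1} − x_{i+1}·y_i), indices taken mod 8.
Cross-terms: -90, -324, -45, -354, -258, -475, -342, -86  ⇒  Σ = -1974
Area = |Σ|/2 = 987.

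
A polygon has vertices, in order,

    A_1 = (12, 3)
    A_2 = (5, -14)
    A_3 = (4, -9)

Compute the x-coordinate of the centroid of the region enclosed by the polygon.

7

Apply the shoelace formula. First the cross-terms c_i = x_i·y_{i+1} − x_{i+1}·y_i:
  -183, 11, 120  ⇒  2A = -52, A = -26.
Then Σ (x_i + x_{i+1})·c_i = -1092, so x̄ = -1092 / (6·(-26)) = 7.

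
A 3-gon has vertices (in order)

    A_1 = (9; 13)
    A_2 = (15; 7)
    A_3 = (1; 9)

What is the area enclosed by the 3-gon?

Apply the surveyor's formula: 2A = Σ (x_i·y_{i+1} − x_{i+1}·y_i), indices taken mod 3.
Σ = (-132) + (128) + (-68) = -72
Area = |Σ|/2 = 36.

36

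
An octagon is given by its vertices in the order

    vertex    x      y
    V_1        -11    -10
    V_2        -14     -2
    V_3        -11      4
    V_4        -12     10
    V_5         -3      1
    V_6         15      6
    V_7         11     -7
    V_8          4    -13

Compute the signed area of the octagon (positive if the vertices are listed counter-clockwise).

-371

Apply Gauss's area formula: 2A = Σ (x_i·y_{i+1} − x_{i+1}·y_i), indices taken mod 8.
V_1→V_2: (-11)(-2) − (-14)(-10) = -118
V_2→V_3: (-14)(4) − (-11)(-2) = -78
V_3→V_4: (-11)(10) − (-12)(4) = -62
V_4→V_5: (-12)(1) − (-3)(10) = 18
V_5→V_6: (-3)(6) − (15)(1) = -33
V_6→V_7: (15)(-7) − (11)(6) = -171
V_7→V_8: (11)(-13) − (4)(-7) = -115
V_8→V_1: (4)(-10) − (-11)(-13) = -183
Σ = -742
Signed area = Σ/2 = -371 (negative ⇒ clockwise traversal).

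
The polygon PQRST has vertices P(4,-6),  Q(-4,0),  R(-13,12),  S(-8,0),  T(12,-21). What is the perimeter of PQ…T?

84

|PQ| = √((-8)² + (6)²) = √100 = 10
|QR| = √((-9)² + (12)²) = √225 = 15
|RS| = √((5)² + (-12)²) = √169 = 13
|ST| = √((20)² + (-21)²) = √841 = 29
|TP| = √((-8)² + (15)²) = √289 = 17
Perimeter = 10 + 15 + 13 + 29 + 17 = 84.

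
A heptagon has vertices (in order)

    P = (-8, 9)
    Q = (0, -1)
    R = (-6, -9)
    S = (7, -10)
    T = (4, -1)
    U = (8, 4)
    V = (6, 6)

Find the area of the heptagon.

154

Apply the surveyor's formula: 2A = Σ (x_i·y_{i+1} − x_{i+1}·y_i), indices taken mod 7.
P→Q: (-8)(-1) − (0)(9) = 8
Q→R: (0)(-9) − (-6)(-1) = -6
R→S: (-6)(-10) − (7)(-9) = 123
S→T: (7)(-1) − (4)(-10) = 33
T→U: (4)(4) − (8)(-1) = 24
U→V: (8)(6) − (6)(4) = 24
V→P: (6)(9) − (-8)(6) = 102
Σ = 308
Area = |Σ|/2 = 154.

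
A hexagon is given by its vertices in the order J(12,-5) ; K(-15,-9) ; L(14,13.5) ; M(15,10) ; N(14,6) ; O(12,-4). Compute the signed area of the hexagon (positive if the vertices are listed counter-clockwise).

Cross-terms: -183, -76.5, -62.5, -50, -128, -12  ⇒  Σ = -512
Signed area = Σ/2 = -256 (negative ⇒ clockwise traversal).

-256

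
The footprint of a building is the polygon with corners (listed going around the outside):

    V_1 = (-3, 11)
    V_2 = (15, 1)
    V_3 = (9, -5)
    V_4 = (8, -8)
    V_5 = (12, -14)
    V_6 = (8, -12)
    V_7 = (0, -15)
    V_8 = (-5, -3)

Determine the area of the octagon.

295.5

Apply Gauss's area formula: 2A = Σ (x_i·y_{i+1} − x_{i+1}·y_i), indices taken mod 8.
V_1→V_2: (-3)(1) − (15)(11) = -168
V_2→V_3: (15)(-5) − (9)(1) = -84
V_3→V_4: (9)(-8) − (8)(-5) = -32
V_4→V_5: (8)(-14) − (12)(-8) = -16
V_5→V_6: (12)(-12) − (8)(-14) = -32
V_6→V_7: (8)(-15) − (0)(-12) = -120
V_7→V_8: (0)(-3) − (-5)(-15) = -75
V_8→V_1: (-5)(11) − (-3)(-3) = -64
Σ = -591
Area = |Σ|/2 = 295.5.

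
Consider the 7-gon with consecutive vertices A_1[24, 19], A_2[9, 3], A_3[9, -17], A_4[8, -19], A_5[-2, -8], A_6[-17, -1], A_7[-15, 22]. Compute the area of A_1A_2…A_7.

876

Σ = (-99) + (-180) + (-35) + (-102) + (-134) + (-389) + (-813) = -1752
Area = |Σ|/2 = 876.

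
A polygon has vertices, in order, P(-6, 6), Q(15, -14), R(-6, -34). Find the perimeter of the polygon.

|PQ| = √((21)² + (-20)²) = √841 = 29
|QR| = √((-21)² + (-20)²) = √841 = 29
|RP| = √((0)² + (40)²) = √1600 = 40
Perimeter = 29 + 29 + 40 = 98.

98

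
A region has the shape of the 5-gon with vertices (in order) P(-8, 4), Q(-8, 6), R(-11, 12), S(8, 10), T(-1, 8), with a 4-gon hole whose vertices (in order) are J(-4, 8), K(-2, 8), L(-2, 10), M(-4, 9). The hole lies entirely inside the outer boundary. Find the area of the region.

56

Outer boundary:
P→Q: (-8)(6) − (-8)(4) = -16
Q→R: (-8)(12) − (-11)(6) = -30
R→S: (-11)(10) − (8)(12) = -206
S→T: (8)(8) − (-1)(10) = 74
T→P: (-1)(4) − (-8)(8) = 60
Σ = -118
Area = |Σ|/2 = 59.
Hole:
Cross-terms: -16, -4, 22, 4  ⇒  Σ = 6
Area = |Σ|/2 = 3.
Net area = 59 − 3 = 56.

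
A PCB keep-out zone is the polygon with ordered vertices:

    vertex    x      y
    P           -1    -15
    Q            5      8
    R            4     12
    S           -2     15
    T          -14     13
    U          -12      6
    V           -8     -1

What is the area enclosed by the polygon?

Cross-terms: 67, 28, 84, 184, 72, 60, 119  ⇒  Σ = 614
Area = |Σ|/2 = 307.

307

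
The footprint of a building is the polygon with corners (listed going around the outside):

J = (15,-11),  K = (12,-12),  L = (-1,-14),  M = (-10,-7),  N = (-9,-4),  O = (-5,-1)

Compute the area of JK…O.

162.5

Apply Gauss's area formula: 2A = Σ (x_i·y_{i+1} − x_{i+1}·y_i), indices taken mod 6.
Cross-terms: -48, -180, -133, -23, -11, 70  ⇒  Σ = -325
Area = |Σ|/2 = 162.5.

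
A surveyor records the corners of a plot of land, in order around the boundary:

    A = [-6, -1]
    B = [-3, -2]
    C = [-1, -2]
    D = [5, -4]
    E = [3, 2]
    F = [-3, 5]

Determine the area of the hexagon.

Apply the surveyor's formula: 2A = Σ (x_i·y_{i+1} − x_{i+1}·y_i), indices taken mod 6.
Cross-terms: 9, 4, 14, 22, 21, 33  ⇒  Σ = 103
Area = |Σ|/2 = 51.5.

51.5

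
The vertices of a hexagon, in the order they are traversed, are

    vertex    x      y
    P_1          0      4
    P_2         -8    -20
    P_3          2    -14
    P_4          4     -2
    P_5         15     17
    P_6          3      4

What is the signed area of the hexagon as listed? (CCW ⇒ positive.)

Σ = (32) + (152) + (52) + (98) + (9) + (12) = 355
Signed area = Σ/2 = 177.5 (positive ⇒ counter-clockwise traversal).

177.5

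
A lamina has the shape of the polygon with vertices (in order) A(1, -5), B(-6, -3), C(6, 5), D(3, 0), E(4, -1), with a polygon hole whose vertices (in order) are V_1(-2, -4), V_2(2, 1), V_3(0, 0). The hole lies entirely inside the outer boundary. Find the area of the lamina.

Outer boundary:
Σ = (-33) + (-12) + (-15) + (-3) + (-19) = -82
Area = |Σ|/2 = 41.
Hole:
Apply the surveyor's formula: 2A = Σ (x_i·y_{i+1} − x_{i+1}·y_i), indices taken mod 3.
V_1→V_2: (-2)(1) − (2)(-4) = 6
V_2→V_3: (2)(0) − (0)(1) = 0
V_3→V_1: (0)(-4) − (-2)(0) = 0
Σ = 6
Area = |Σ|/2 = 3.
Net area = 41 − 3 = 38.

38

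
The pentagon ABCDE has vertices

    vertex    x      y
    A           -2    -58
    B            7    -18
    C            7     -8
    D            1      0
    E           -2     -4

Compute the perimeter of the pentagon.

120

|AB| = √((9)² + (40)²) = √1681 = 41
|BC| = √((0)² + (10)²) = √100 = 10
|CD| = √((-6)² + (8)²) = √100 = 10
|DE| = √((-3)² + (-4)²) = √25 = 5
|EA| = √((0)² + (-54)²) = √2916 = 54
Perimeter = 41 + 10 + 10 + 5 + 54 = 120.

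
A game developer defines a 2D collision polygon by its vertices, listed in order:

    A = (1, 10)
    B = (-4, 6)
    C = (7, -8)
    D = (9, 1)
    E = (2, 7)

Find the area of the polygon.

Apply the shoelace (surveyor's) formula: 2A = Σ (x_i·y_{i+1} − x_{i+1}·y_i), indices taken mod 5.
Cross-terms: 46, -10, 79, 61, 13  ⇒  Σ = 189
Area = |Σ|/2 = 94.5.

94.5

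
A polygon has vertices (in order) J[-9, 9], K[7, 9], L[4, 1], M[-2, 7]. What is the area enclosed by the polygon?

Apply the shoelace formula: 2A = Σ (x_i·y_{i+1} − x_{i+1}·y_i), indices taken mod 4.
Σ = (-144) + (-29) + (30) + (45) = -98
Area = |Σ|/2 = 49.

49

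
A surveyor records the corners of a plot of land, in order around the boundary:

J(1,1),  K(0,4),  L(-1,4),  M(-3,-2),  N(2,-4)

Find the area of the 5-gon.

Apply Gauss's area formula: 2A = Σ (x_i·y_{i+1} − x_{i+1}·y_i), indices taken mod 5.
Cross-terms: 4, 4, 14, 16, 6  ⇒  Σ = 44
Area = |Σ|/2 = 22.

22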